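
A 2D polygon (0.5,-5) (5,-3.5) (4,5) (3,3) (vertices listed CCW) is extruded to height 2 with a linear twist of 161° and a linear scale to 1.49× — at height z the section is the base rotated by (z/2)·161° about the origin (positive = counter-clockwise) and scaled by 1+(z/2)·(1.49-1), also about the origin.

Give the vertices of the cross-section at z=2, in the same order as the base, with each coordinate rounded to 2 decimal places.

Cross-section at z=2: (1.72,7.29) (-5.35,7.36) (-8.06,-5.10) (-5.68,-2.77)

t = z/height = 2/2 = 1
s = 1 + (scale-1)·z/height = 1 + (1.49-1)·2/2 = 1.490000
θ = twist·z/height = 161°·2/2 = 161.0000° = 2.809980 rad
cos θ = -0.945519, sin θ = 0.325568 (intermediates below are computed at full precision and shown rounded to 5 d.p.)
v1: (0.5,-5) → rotate → (1.15508,4.89038) → ×s → (1.72107,7.28666) → (1.72,7.29)
v2: (5,-3.5) → rotate → (-3.58810,4.93716) → ×s → (-5.34628,7.35636) → (-5.35,7.36)
v3: (4,5) → rotate → (-5.40992,-3.42532) → ×s → (-8.06077,-5.10373) → (-8.06,-5.10)
v4: (3,3) → rotate → (-3.81326,-1.85985) → ×s → (-5.68176,-2.77118) → (-5.68,-2.77)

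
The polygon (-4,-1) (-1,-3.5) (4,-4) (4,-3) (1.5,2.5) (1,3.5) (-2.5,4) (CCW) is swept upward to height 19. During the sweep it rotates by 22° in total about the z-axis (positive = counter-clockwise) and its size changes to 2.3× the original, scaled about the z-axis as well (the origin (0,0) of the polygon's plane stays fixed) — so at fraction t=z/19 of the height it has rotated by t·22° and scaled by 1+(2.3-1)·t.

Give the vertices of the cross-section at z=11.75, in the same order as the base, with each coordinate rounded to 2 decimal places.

Cross-section at z=11.75: (-6.59,-3.45) (-0.27,-6.56) (8.71,-5.32) (8.29,-3.56) (1.57,5.02) (0.27,6.56) (-6.08,5.95)

t = z/height = 11.75/19 = 0.618421
s = 1 + (scale-1)·z/height = 1 + (2.3-1)·11.75/19 = 1.803947
θ = twist·z/height = 22°·11.75/19 = 13.6053° = 0.237457 rad
cos θ = 0.971939, sin θ = 0.235231 (intermediates below are computed at full precision and shown rounded to 5 d.p.)
v1: (-4,-1) → rotate → (-3.65253,-1.91286) → ×s → (-6.58897,-3.45071) → (-6.59,-3.45)
v2: (-1,-3.5) → rotate → (-0.14863,-3.63702) → ×s → (-0.26812,-6.56099) → (-0.27,-6.56)
v3: (4,-4) → rotate → (4.82868,-2.94683) → ×s → (8.71069,-5.31593) → (8.71,-5.32)
v4: (4,-3) → rotate → (4.59345,-1.97489) → ×s → (8.28635,-3.56260) → (8.29,-3.56)
v5: (1.5,2.5) → rotate → (0.86983,2.78270) → ×s → (1.56913,5.01984) → (1.57,5.02)
v6: (1,3.5) → rotate → (0.14863,3.63702) → ×s → (0.26812,6.56099) → (0.27,6.56)
v7: (-2.5,4) → rotate → (-3.37077,3.29968) → ×s → (-6.08070,5.95245) → (-6.08,5.95)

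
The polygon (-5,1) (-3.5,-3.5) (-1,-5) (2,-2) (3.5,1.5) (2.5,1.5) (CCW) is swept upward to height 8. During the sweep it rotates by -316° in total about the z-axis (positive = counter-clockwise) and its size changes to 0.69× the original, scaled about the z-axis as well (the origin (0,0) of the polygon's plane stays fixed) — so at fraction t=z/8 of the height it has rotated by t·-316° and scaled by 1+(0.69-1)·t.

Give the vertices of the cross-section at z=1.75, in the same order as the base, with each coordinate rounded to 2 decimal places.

t = z/height = 1.75/8 = 0.21875
s = 1 + (scale-1)·z/height = 1 + (0.69-1)·1.75/8 = 0.932188
θ = twist·z/height = -316°·1.75/8 = -69.1250° = -1.206459 rad
cos θ = 0.356330, sin θ = -0.934360 (intermediates below are computed at full precision and shown rounded to 5 d.p.)
v1: (-5,1) → rotate → (-0.84729,5.02813) → ×s → (-0.78983,4.68716) → (-0.79,4.69)
v2: (-3.5,-3.5) → rotate → (-4.51742,2.02310) → ×s → (-4.21108,1.88591) → (-4.21,1.89)
v3: (-1,-5) → rotate → (-5.02813,-0.84729) → ×s → (-4.68716,-0.78983) → (-4.69,-0.79)
v4: (2,-2) → rotate → (-1.15606,-2.58138) → ×s → (-1.07766,-2.40633) → (-1.08,-2.41)
v5: (3.5,1.5) → rotate → (2.64870,-2.73576) → ×s → (2.46908,-2.55025) → (2.47,-2.55)
v6: (2.5,1.5) → rotate → (2.29237,-1.80140) → ×s → (2.13691,-1.67925) → (2.14,-1.68)

Cross-section at z=1.75: (-0.79,4.69) (-4.21,1.89) (-4.69,-0.79) (-1.08,-2.41) (2.47,-2.55) (2.14,-1.68)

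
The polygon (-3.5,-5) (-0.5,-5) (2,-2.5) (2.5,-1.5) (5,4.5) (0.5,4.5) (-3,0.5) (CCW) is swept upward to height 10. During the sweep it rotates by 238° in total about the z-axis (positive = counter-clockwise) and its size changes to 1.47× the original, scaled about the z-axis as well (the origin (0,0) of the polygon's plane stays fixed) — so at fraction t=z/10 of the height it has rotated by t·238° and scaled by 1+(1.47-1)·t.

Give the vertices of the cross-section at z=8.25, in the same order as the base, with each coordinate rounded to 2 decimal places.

Cross-section at z=8.25: (2.71,8.03) (-1.29,6.85) (-3.64,2.55) (-3.92,1.02) (-4.90,-7.95) (1.09,-6.19) (4.19,0.51)

t = z/height = 8.25/10 = 0.825
s = 1 + (scale-1)·z/height = 1 + (1.47-1)·8.25/10 = 1.387750
θ = twist·z/height = 238°·8.25/10 = 196.3500° = 3.426954 rad
cos θ = -0.959560, sin θ = -0.281504 (intermediates below are computed at full precision and shown rounded to 5 d.p.)
v1: (-3.5,-5) → rotate → (1.95094,5.78306) → ×s → (2.70742,8.02545) → (2.71,8.03)
v2: (-0.5,-5) → rotate → (-0.92774,4.93855) → ×s → (-1.28747,6.85348) → (-1.29,6.85)
v3: (2,-2.5) → rotate → (-2.62288,1.83589) → ×s → (-3.63990,2.54776) → (-3.64,2.55)
v4: (2.5,-1.5) → rotate → (-2.82116,0.73558) → ×s → (-3.91506,1.02080) → (-3.92,1.02)
v5: (5,4.5) → rotate → (-3.53103,-5.72554) → ×s → (-4.90019,-7.94562) → (-4.90,-7.95)
v6: (0.5,4.5) → rotate → (0.78699,-4.45877) → ×s → (1.09214,-6.18766) → (1.09,-6.19)
v7: (-3,0.5) → rotate → (3.01943,0.36473) → ×s → (4.19022,0.50616) → (4.19,0.51)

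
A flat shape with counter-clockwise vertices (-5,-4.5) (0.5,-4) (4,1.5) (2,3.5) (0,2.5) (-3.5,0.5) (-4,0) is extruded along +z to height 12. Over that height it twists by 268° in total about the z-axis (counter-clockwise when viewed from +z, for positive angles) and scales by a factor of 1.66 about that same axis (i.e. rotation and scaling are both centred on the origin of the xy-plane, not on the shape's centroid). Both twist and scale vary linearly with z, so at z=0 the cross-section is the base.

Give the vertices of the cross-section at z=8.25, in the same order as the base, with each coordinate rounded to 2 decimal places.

t = z/height = 8.25/12 = 0.6875
s = 1 + (scale-1)·z/height = 1 + (1.66-1)·8.25/12 = 1.453750
θ = twist·z/height = 268°·8.25/12 = 184.2500° = 3.215769 rad
cos θ = -0.997250, sin θ = -0.074108 (intermediates below are computed at full precision and shown rounded to 5 d.p.)
v1: (-5,-4.5) → rotate → (4.65276,4.85817) → ×s → (6.76395,7.06256) → (6.76,7.06)
v2: (0.5,-4) → rotate → (-0.79506,3.95195) → ×s → (-1.15582,5.74514) → (-1.16,5.75)
v3: (4,1.5) → rotate → (-3.87784,-1.79231) → ×s → (-5.63741,-2.60557) → (-5.64,-2.61)
v4: (2,3.5) → rotate → (-1.73512,-3.63859) → ×s → (-2.52243,-5.28960) → (-2.52,-5.29)
v5: (0,2.5) → rotate → (0.18527,-2.49313) → ×s → (0.26934,-3.62438) → (0.27,-3.62)
v6: (-3.5,0.5) → rotate → (3.52743,-0.23925) → ×s → (5.12800,-0.34780) → (5.13,-0.35)
v7: (-4,0) → rotate → (3.98900,0.29643) → ×s → (5.79901,0.43094) → (5.80,0.43)

Cross-section at z=8.25: (6.76,7.06) (-1.16,5.75) (-5.64,-2.61) (-2.52,-5.29) (0.27,-3.62) (5.13,-0.35) (5.80,0.43)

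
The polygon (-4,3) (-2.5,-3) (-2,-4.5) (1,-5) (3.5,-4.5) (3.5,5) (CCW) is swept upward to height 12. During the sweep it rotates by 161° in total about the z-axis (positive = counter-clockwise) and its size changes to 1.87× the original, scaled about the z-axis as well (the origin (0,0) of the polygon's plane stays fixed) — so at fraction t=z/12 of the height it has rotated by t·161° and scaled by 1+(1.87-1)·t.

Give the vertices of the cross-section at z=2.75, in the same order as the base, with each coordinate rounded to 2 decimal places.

Cross-section at z=2.75: (-6.00,0.00) (-0.24,-4.68) (1.32,-5.76) (4.56,-4.08) (6.60,-1.80) (-0.24,7.32)

t = z/height = 2.75/12 = 0.229167
s = 1 + (scale-1)·z/height = 1 + (1.87-1)·2.75/12 = 1.199375
θ = twist·z/height = 161°·2.75/12 = 36.8958° = 0.643954 rad
cos θ = 0.799728, sin θ = 0.600362 (intermediates below are computed at full precision and shown rounded to 5 d.p.)
v1: (-4,3) → rotate → (-5.00000,-0.00226) → ×s → (-5.99687,-0.00271) → (-6.00,0.00)
v2: (-2.5,-3) → rotate → (-0.19823,-3.90009) → ×s → (-0.23776,-4.67767) → (-0.24,-4.68)
v3: (-2,-4.5) → rotate → (1.10217,-4.79950) → ×s → (1.32192,-5.75640) → (1.32,-5.76)
v4: (1,-5) → rotate → (3.80154,-3.39828) → ×s → (4.55947,-4.07581) → (4.56,-4.08)
v5: (3.5,-4.5) → rotate → (5.50068,-1.49751) → ×s → (6.59738,-1.79608) → (6.60,-1.80)
v6: (3.5,5) → rotate → (-0.20276,6.09991) → ×s → (-0.24319,7.31608) → (-0.24,7.32)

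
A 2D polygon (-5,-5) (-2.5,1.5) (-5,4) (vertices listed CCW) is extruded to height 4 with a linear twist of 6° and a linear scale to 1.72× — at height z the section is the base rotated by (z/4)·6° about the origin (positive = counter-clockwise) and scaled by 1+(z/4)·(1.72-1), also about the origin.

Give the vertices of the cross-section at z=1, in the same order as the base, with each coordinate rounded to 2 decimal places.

Cross-section at z=1: (-5.74,-6.05) (-3.00,1.69) (-6.02,4.56)

t = z/height = 1/4 = 0.25
s = 1 + (scale-1)·z/height = 1 + (1.72-1)·1/4 = 1.180000
θ = twist·z/height = 6°·1/4 = 1.5000° = 0.026180 rad
cos θ = 0.999657, sin θ = 0.026177 (intermediates below are computed at full precision and shown rounded to 5 d.p.)
v1: (-5,-5) → rotate → (-4.86740,-5.12917) → ×s → (-5.74353,-6.05242) → (-5.74,-6.05)
v2: (-2.5,1.5) → rotate → (-2.53841,1.43404) → ×s → (-2.99532,1.69217) → (-3.00,1.69)
v3: (-5,4) → rotate → (-5.10299,3.86774) → ×s → (-6.02153,4.56394) → (-6.02,4.56)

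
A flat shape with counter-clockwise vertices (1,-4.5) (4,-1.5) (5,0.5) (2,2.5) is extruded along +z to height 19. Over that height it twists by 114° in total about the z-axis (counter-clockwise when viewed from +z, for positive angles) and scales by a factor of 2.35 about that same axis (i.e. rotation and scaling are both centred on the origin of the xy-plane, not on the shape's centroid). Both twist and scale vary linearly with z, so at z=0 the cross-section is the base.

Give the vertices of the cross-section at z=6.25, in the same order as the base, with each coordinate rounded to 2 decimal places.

t = z/height = 6.25/19 = 0.328947
s = 1 + (scale-1)·z/height = 1 + (2.35-1)·6.25/19 = 1.444079
θ = twist·z/height = 114°·6.25/19 = 37.5000° = 0.654498 rad
cos θ = 0.793353, sin θ = 0.608761 (intermediates below are computed at full precision and shown rounded to 5 d.p.)
v1: (1,-4.5) → rotate → (3.53278,-2.96133) → ×s → (5.10161,-4.27639) → (5.10,-4.28)
v2: (4,-1.5) → rotate → (4.08656,1.24502) → ×s → (5.90131,1.79790) → (5.90,1.80)
v3: (5,0.5) → rotate → (3.66239,3.44048) → ×s → (5.28877,4.96833) → (5.29,4.97)
v4: (2,2.5) → rotate → (0.06480,3.20091) → ×s → (0.09358,4.62236) → (0.09,4.62)

Cross-section at z=6.25: (5.10,-4.28) (5.90,1.80) (5.29,4.97) (0.09,4.62)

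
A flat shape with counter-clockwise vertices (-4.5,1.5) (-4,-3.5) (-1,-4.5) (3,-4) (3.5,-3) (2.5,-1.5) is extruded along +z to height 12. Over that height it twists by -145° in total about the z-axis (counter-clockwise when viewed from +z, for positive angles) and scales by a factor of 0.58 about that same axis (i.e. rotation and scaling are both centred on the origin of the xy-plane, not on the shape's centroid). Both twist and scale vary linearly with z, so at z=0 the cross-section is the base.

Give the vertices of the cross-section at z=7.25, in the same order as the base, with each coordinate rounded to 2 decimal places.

Cross-section at z=7.25: (0.98,3.40) (-2.73,2.87) (-3.39,0.61) (-2.89,-2.36) (-2.13,-2.70) (-1.04,-1.91)

t = z/height = 7.25/12 = 0.604167
s = 1 + (scale-1)·z/height = 1 + (0.58-1)·7.25/12 = 0.746250
θ = twist·z/height = -145°·7.25/12 = -87.6042° = -1.528981 rad
cos θ = 0.041803, sin θ = -0.999126 (intermediates below are computed at full precision and shown rounded to 5 d.p.)
v1: (-4.5,1.5) → rotate → (1.31058,4.55877) → ×s → (0.97802,3.40198) → (0.98,3.40)
v2: (-4,-3.5) → rotate → (-3.66415,3.85019) → ×s → (-2.73437,2.87321) → (-2.73,2.87)
v3: (-1,-4.5) → rotate → (-4.53787,0.81101) → ×s → (-3.38639,0.60522) → (-3.39,0.61)
v4: (3,-4) → rotate → (-3.87109,-3.16459) → ×s → (-2.88880,-2.36157) → (-2.89,-2.36)
v5: (3.5,-3) → rotate → (-2.85107,-3.62235) → ×s → (-2.12761,-2.70318) → (-2.13,-2.70)
v6: (2.5,-1.5) → rotate → (-1.39418,-2.56052) → ×s → (-1.04041,-1.91079) → (-1.04,-1.91)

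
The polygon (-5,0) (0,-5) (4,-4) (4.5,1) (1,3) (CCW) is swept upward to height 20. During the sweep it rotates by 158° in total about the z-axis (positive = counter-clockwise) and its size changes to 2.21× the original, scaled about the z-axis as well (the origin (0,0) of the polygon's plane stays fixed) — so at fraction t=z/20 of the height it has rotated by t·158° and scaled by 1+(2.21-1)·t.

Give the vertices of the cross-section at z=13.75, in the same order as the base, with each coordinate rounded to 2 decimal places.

Cross-section at z=13.75: (2.93,-8.68) (8.68,2.93) (4.60,9.28) (-4.37,7.23) (-5.79,-0.02)

t = z/height = 13.75/20 = 0.6875
s = 1 + (scale-1)·z/height = 1 + (2.21-1)·13.75/20 = 1.831875
θ = twist·z/height = 158°·13.75/20 = 108.6250° = 1.895864 rad
cos θ = -0.319373, sin θ = 0.947629 (intermediates below are computed at full precision and shown rounded to 5 d.p.)
v1: (-5,0) → rotate → (1.59686,-4.73815) → ×s → (2.92526,-8.67969) → (2.93,-8.68)
v2: (0,-5) → rotate → (4.73815,1.59686) → ×s → (8.67969,2.92526) → (8.68,2.93)
v3: (4,-4) → rotate → (2.51303,5.06801) → ×s → (4.60355,9.28396) → (4.60,9.28)
v4: (4.5,1) → rotate → (-2.38481,3.94496) → ×s → (-4.36867,7.22667) → (-4.37,7.23)
v5: (1,3) → rotate → (-3.16226,-0.01049) → ×s → (-5.79287,-0.01922) → (-5.79,-0.02)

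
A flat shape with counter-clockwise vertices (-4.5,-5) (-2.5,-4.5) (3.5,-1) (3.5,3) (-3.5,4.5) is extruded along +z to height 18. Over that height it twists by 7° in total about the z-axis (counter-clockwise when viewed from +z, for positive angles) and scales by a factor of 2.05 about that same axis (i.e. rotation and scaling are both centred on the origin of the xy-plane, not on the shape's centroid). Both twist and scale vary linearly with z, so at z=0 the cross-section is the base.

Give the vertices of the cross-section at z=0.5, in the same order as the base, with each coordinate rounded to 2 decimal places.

t = z/height = 0.5/18 = 0.0277778
s = 1 + (scale-1)·z/height = 1 + (2.05-1)·0.5/18 = 1.029167
θ = twist·z/height = 7°·0.5/18 = 0.1944° = 0.003394 rad
cos θ = 0.999994, sin θ = 0.003394 (intermediates below are computed at full precision and shown rounded to 5 d.p.)
v1: (-4.5,-5) → rotate → (-4.48301,-5.01524) → ×s → (-4.61376,-5.16152) → (-4.61,-5.16)
v2: (-2.5,-4.5) → rotate → (-2.48471,-4.50846) → ×s → (-2.55718,-4.63996) → (-2.56,-4.64)
v3: (3.5,-1) → rotate → (3.50337,-0.98812) → ×s → (3.60556,-1.01694) → (3.61,-1.02)
v4: (3.5,3) → rotate → (3.48980,3.01186) → ×s → (3.59158,3.09971) → (3.59,3.10)
v5: (-3.5,4.5) → rotate → (-3.51525,4.48810) → ×s → (-3.61778,4.61900) → (-3.62,4.62)

Cross-section at z=0.5: (-4.61,-5.16) (-2.56,-4.64) (3.61,-1.02) (3.59,3.10) (-3.62,4.62)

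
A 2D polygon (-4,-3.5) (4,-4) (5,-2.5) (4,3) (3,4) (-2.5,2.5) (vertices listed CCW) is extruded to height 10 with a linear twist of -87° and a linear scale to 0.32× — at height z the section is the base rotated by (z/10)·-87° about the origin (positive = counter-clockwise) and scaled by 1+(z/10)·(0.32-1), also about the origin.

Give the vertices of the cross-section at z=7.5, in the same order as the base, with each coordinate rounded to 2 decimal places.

Cross-section at z=7.5: (-2.38,1.06) (-0.96,-2.60) (-0.09,-2.74) (2.16,-1.16) (2.40,-0.51) (0.60,1.63)

t = z/height = 7.5/10 = 0.75
s = 1 + (scale-1)·z/height = 1 + (0.32-1)·7.5/10 = 0.490000
θ = twist·z/height = -87°·7.5/10 = -65.2500° = -1.138827 rad
cos θ = 0.418660, sin θ = -0.908143 (intermediates below are computed at full precision and shown rounded to 5 d.p.)
v1: (-4,-3.5) → rotate → (-4.85314,2.16726) → ×s → (-2.37804,1.06196) → (-2.38,1.06)
v2: (4,-4) → rotate → (-1.95793,-5.30721) → ×s → (-0.95939,-2.60053) → (-0.96,-2.60)
v3: (5,-2.5) → rotate → (-0.17706,-5.58737) → ×s → (-0.08676,-2.73781) → (-0.09,-2.74)
v4: (4,3) → rotate → (4.39907,-2.37659) → ×s → (2.15554,-1.16453) → (2.16,-1.16)
v5: (3,4) → rotate → (4.88855,-1.04979) → ×s → (2.39539,-0.51440) → (2.40,-0.51)
v6: (-2.5,2.5) → rotate → (1.22371,3.31701) → ×s → (0.59962,1.62533) → (0.60,1.63)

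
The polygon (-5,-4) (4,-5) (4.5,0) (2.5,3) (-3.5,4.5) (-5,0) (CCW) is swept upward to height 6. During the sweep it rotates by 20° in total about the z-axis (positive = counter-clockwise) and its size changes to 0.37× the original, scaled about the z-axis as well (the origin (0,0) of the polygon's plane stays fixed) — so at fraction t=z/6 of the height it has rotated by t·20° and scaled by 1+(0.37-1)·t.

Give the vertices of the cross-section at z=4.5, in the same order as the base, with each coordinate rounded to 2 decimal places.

t = z/height = 4.5/6 = 0.75
s = 1 + (scale-1)·z/height = 1 + (0.37-1)·4.5/6 = 0.527500
θ = twist·z/height = 20°·4.5/6 = 15.0000° = 0.261799 rad
cos θ = 0.965926, sin θ = 0.258819 (intermediates below are computed at full precision and shown rounded to 5 d.p.)
v1: (-5,-4) → rotate → (-3.79435,-5.15780) → ×s → (-2.00152,-2.72074) → (-2.00,-2.72)
v2: (4,-5) → rotate → (5.15780,-3.79435) → ×s → (2.72074,-2.00152) → (2.72,-2.00)
v3: (4.5,0) → rotate → (4.34667,1.16469) → ×s → (2.29287,0.61437) → (2.29,0.61)
v4: (2.5,3) → rotate → (1.63836,3.54483) → ×s → (0.86423,1.86990) → (0.86,1.87)
v5: (-3.5,4.5) → rotate → (-4.54543,3.44080) → ×s → (-2.39771,1.81502) → (-2.40,1.82)
v6: (-5,0) → rotate → (-4.82963,-1.29410) → ×s → (-2.54763,-0.68264) → (-2.55,-0.68)

Cross-section at z=4.5: (-2.00,-2.72) (2.72,-2.00) (2.29,0.61) (0.86,1.87) (-2.40,1.82) (-2.55,-0.68)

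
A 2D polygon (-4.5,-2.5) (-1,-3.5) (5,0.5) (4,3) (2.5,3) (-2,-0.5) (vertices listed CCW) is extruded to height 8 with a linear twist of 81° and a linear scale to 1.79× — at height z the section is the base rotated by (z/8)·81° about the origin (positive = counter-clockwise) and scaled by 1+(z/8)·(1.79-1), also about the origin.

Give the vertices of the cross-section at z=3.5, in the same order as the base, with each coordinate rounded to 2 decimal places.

t = z/height = 3.5/8 = 0.4375
s = 1 + (scale-1)·z/height = 1 + (1.79-1)·3.5/8 = 1.345625
θ = twist·z/height = 81°·3.5/8 = 35.4375° = 0.618501 rad
cos θ = 0.814748, sin θ = 0.579815 (intermediates below are computed at full precision and shown rounded to 5 d.p.)
v1: (-4.5,-2.5) → rotate → (-2.21683,-4.64604) → ×s → (-2.98302,-6.25182) → (-2.98,-6.25)
v2: (-1,-3.5) → rotate → (1.21460,-3.43143) → ×s → (1.63440,-4.61742) → (1.63,-4.62)
v3: (5,0.5) → rotate → (3.78384,3.30645) → ×s → (5.09162,4.44924) → (5.09,4.45)
v4: (4,3) → rotate → (1.51955,4.76350) → ×s → (2.04474,6.40989) → (2.04,6.41)
v5: (2.5,3) → rotate → (0.29743,3.89378) → ×s → (0.40023,5.23957) → (0.40,5.24)
v6: (-2,-0.5) → rotate → (-1.33959,-1.56700) → ×s → (-1.80259,-2.10860) → (-1.80,-2.11)

Cross-section at z=3.5: (-2.98,-6.25) (1.63,-4.62) (5.09,4.45) (2.04,6.41) (0.40,5.24) (-1.80,-2.11)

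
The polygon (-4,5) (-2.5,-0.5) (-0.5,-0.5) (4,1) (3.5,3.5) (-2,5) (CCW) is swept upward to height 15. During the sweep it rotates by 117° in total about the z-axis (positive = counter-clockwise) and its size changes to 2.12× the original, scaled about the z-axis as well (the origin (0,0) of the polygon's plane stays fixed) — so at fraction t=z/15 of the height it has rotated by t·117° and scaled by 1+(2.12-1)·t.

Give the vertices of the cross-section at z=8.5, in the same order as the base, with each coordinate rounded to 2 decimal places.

t = z/height = 8.5/15 = 0.566667
s = 1 + (scale-1)·z/height = 1 + (2.12-1)·8.5/15 = 1.634667
θ = twist·z/height = 117°·8.5/15 = 66.3000° = 1.157153 rad
cos θ = 0.401948, sin θ = 0.915663 (intermediates below are computed at full precision and shown rounded to 5 d.p.)
v1: (-4,5) → rotate → (-6.18610,-1.65291) → ×s → (-10.11222,-2.70196) → (-10.11,-2.70)
v2: (-2.5,-0.5) → rotate → (-0.54704,-2.49013) → ×s → (-0.89423,-4.07053) → (-0.89,-4.07)
v3: (-0.5,-0.5) → rotate → (0.25686,-0.65881) → ×s → (0.41988,-1.07693) → (0.42,-1.08)
v4: (4,1) → rotate → (0.69213,4.06460) → ×s → (1.13140,6.64426) → (1.13,6.64)
v5: (3.5,3.5) → rotate → (-1.79800,4.61164) → ×s → (-2.93913,7.53849) → (-2.94,7.54)
v6: (-2,5) → rotate → (-5.38221,0.17841) → ×s → (-8.79812,0.29165) → (-8.80,0.29)

Cross-section at z=8.5: (-10.11,-2.70) (-0.89,-4.07) (0.42,-1.08) (1.13,6.64) (-2.94,7.54) (-8.80,0.29)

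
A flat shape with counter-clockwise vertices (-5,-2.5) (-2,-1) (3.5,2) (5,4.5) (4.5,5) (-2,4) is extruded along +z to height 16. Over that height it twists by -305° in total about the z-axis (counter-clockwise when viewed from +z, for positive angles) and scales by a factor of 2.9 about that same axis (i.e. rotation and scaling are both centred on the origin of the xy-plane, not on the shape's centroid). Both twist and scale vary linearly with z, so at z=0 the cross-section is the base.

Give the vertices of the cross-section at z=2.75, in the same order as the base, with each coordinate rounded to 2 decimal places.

t = z/height = 2.75/16 = 0.171875
s = 1 + (scale-1)·z/height = 1 + (2.9-1)·2.75/16 = 1.326563
θ = twist·z/height = -305°·2.75/16 = -52.4219° = -0.914934 rad
cos θ = 0.609843, sin θ = -0.792523 (intermediates below are computed at full precision and shown rounded to 5 d.p.)
v1: (-5,-2.5) → rotate → (-5.03052,2.43801) → ×s → (-6.67330,3.23417) → (-6.67,3.23)
v2: (-2,-1) → rotate → (-2.01221,0.97520) → ×s → (-2.66932,1.29367) → (-2.67,1.29)
v3: (3.5,2) → rotate → (3.71949,-1.55414) → ×s → (4.93414,-2.06167) → (4.93,-2.06)
v4: (5,4.5) → rotate → (6.61556,-1.21832) → ×s → (8.77596,-1.61618) → (8.78,-1.62)
v5: (4.5,5) → rotate → (6.70690,-0.51714) → ×s → (8.89713,-0.68602) → (8.90,-0.69)
v6: (-2,4) → rotate → (1.95040,4.02442) → ×s → (2.58733,5.33864) → (2.59,5.34)

Cross-section at z=2.75: (-6.67,3.23) (-2.67,1.29) (4.93,-2.06) (8.78,-1.62) (8.90,-0.69) (2.59,5.34)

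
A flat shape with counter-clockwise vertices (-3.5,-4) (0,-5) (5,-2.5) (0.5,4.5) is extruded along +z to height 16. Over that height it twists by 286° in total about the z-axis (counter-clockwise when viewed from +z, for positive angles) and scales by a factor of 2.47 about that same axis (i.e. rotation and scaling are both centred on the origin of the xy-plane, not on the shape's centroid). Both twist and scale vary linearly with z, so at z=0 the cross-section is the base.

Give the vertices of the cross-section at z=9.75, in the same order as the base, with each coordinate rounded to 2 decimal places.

t = z/height = 9.75/16 = 0.609375
s = 1 + (scale-1)·z/height = 1 + (2.47-1)·9.75/16 = 1.895781
θ = twist·z/height = 286°·9.75/16 = 174.2813° = 3.041782 rad
cos θ = -0.995023, sin θ = 0.099645 (intermediates below are computed at full precision and shown rounded to 5 d.p.)
v1: (-3.5,-4) → rotate → (3.88116,3.63133) → ×s → (7.35783,6.88421) → (7.36,6.88)
v2: (0,-5) → rotate → (0.49823,4.97512) → ×s → (0.94453,9.43173) → (0.94,9.43)
v3: (5,-2.5) → rotate → (-4.72600,2.98578) → ×s → (-8.95947,5.66039) → (-8.96,5.66)
v4: (0.5,4.5) → rotate → (-0.94592,-4.42778) → ×s → (-1.79325,-8.39410) → (-1.79,-8.39)

Cross-section at z=9.75: (7.36,6.88) (0.94,9.43) (-8.96,5.66) (-1.79,-8.39)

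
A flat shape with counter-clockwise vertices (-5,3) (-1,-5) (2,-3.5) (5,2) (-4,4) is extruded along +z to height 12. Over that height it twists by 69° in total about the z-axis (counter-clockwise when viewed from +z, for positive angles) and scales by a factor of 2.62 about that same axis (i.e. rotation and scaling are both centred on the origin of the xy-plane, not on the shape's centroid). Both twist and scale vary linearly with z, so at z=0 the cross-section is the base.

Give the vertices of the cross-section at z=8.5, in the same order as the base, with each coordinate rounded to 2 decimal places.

t = z/height = 8.5/12 = 0.708333
s = 1 + (scale-1)·z/height = 1 + (2.62-1)·8.5/12 = 2.147500
θ = twist·z/height = 69°·8.5/12 = 48.8750° = 0.853030 rad
cos θ = 0.657704, sin θ = 0.753276 (intermediates below are computed at full precision and shown rounded to 5 d.p.)
v1: (-5,3) → rotate → (-5.54835,-1.79327) → ×s → (-11.91508,-3.85105) → (-11.92,-3.85)
v2: (-1,-5) → rotate → (3.10868,-4.04180) → ×s → (6.67589,-8.67976) → (6.68,-8.68)
v3: (2,-3.5) → rotate → (3.95188,-0.79541) → ×s → (8.48665,-1.70815) → (8.49,-1.71)
v4: (5,2) → rotate → (1.78197,5.08179) → ×s → (3.82677,10.91314) → (3.83,10.91)
v5: (-4,4) → rotate → (-5.64392,-0.38229) → ×s → (-12.12032,-0.82097) → (-12.12,-0.82)

Cross-section at z=8.5: (-11.92,-3.85) (6.68,-8.68) (8.49,-1.71) (3.83,10.91) (-12.12,-0.82)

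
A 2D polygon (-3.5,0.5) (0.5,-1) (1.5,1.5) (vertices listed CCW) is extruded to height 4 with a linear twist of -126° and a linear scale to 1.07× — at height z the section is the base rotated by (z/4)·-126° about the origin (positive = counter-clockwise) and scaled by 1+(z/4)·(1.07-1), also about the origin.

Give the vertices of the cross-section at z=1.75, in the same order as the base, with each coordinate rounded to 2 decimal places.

Cross-section at z=1.75: (-1.64,3.25) (-0.55,-1.01) (2.15,-0.38)

t = z/height = 1.75/4 = 0.4375
s = 1 + (scale-1)·z/height = 1 + (1.07-1)·1.75/4 = 1.030625
θ = twist·z/height = -126°·1.75/4 = -55.1250° = -0.962113 rad
cos θ = 0.571788, sin θ = -0.820401 (intermediates below are computed at full precision and shown rounded to 5 d.p.)
v1: (-3.5,0.5) → rotate → (-1.59106,3.15730) → ×s → (-1.63978,3.25399) → (-1.64,3.25)
v2: (0.5,-1) → rotate → (-0.53451,-0.98199) → ×s → (-0.55088,-1.01206) → (-0.55,-1.01)
v3: (1.5,1.5) → rotate → (2.08828,-0.37292) → ×s → (2.15224,-0.38434) → (2.15,-0.38)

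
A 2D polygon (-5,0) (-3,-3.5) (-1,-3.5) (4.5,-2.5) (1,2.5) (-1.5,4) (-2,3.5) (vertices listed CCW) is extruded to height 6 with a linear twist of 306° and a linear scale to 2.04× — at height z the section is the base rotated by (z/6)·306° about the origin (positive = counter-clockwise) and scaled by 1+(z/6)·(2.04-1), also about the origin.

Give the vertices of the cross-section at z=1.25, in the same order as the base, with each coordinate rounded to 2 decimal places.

t = z/height = 1.25/6 = 0.208333
s = 1 + (scale-1)·z/height = 1 + (2.04-1)·1.25/6 = 1.216667
θ = twist·z/height = 306°·1.25/6 = 63.7500° = 1.112647 rad
cos θ = 0.442289, sin θ = 0.896873 (intermediates below are computed at full precision and shown rounded to 5 d.p.)
v1: (-5,0) → rotate → (-2.21144,-4.48436) → ×s → (-2.69059,-5.45598) → (-2.69,-5.46)
v2: (-3,-3.5) → rotate → (1.81219,-4.23863) → ×s → (2.20483,-5.15700) → (2.20,-5.16)
v3: (-1,-3.5) → rotate → (2.69677,-2.44488) → ×s → (3.28107,-2.97461) → (3.28,-2.97)
v4: (4.5,-2.5) → rotate → (4.23248,2.93021) → ×s → (5.14952,3.56508) → (5.15,3.57)
v5: (1,2.5) → rotate → (-1.79989,2.00259) → ×s → (-2.18987,2.43649) → (-2.19,2.44)
v6: (-1.5,4) → rotate → (-4.25092,0.42385) → ×s → (-5.17196,0.51568) → (-5.17,0.52)
v7: (-2,3.5) → rotate → (-4.02363,-0.24574) → ×s → (-4.89542,-0.29898) → (-4.90,-0.30)

Cross-section at z=1.25: (-2.69,-5.46) (2.20,-5.16) (3.28,-2.97) (5.15,3.57) (-2.19,2.44) (-5.17,0.52) (-4.90,-0.30)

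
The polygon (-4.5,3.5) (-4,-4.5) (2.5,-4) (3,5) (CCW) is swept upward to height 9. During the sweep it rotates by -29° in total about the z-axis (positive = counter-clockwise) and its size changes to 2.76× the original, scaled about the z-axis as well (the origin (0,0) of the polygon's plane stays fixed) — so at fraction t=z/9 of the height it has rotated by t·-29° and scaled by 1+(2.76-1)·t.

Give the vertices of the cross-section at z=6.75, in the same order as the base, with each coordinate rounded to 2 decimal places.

t = z/height = 6.75/9 = 0.75
s = 1 + (scale-1)·z/height = 1 + (2.76-1)·6.75/9 = 2.320000
θ = twist·z/height = -29°·6.75/9 = -21.7500° = -0.379609 rad
cos θ = 0.928810, sin θ = -0.370557 (intermediates below are computed at full precision and shown rounded to 5 d.p.)
v1: (-4.5,3.5) → rotate → (-2.88269,4.91834) → ×s → (-6.68785,11.41055) → (-6.69,11.41)
v2: (-4,-4.5) → rotate → (-5.38275,-2.69741) → ×s → (-12.48797,-6.25800) → (-12.49,-6.26)
v3: (2.5,-4) → rotate → (0.83979,-4.64163) → ×s → (1.94832,-10.76859) → (1.95,-10.77)
v4: (3,5) → rotate → (4.63922,3.53238) → ×s → (10.76298,8.19511) → (10.76,8.20)

Cross-section at z=6.75: (-6.69,11.41) (-12.49,-6.26) (1.95,-10.77) (10.76,8.20)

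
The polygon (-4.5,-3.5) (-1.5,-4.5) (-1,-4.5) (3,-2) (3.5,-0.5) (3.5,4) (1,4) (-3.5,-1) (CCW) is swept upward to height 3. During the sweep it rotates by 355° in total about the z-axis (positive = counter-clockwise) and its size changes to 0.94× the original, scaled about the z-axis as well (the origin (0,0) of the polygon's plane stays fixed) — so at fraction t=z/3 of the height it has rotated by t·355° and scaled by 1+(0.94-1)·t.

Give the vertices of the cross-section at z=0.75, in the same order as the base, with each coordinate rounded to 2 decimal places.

t = z/height = 0.75/3 = 0.25
s = 1 + (scale-1)·z/height = 1 + (0.94-1)·0.75/3 = 0.985000
θ = twist·z/height = 355°·0.75/3 = 88.7500° = 1.548980 rad
cos θ = 0.021815, sin θ = 0.999762 (intermediates below are computed at full precision and shown rounded to 5 d.p.)
v1: (-4.5,-3.5) → rotate → (3.40100,-4.57528) → ×s → (3.34999,-4.50665) → (3.35,-4.51)
v2: (-1.5,-4.5) → rotate → (4.46621,-1.59781) → ×s → (4.39921,-1.57384) → (4.40,-1.57)
v3: (-1,-4.5) → rotate → (4.47711,-1.09793) → ×s → (4.40996,-1.08146) → (4.41,-1.08)
v4: (3,-2) → rotate → (2.06497,2.95566) → ×s → (2.03399,2.91132) → (2.03,2.91)
v5: (3.5,-0.5) → rotate → (0.57623,3.48826) → ×s → (0.56759,3.43594) → (0.57,3.44)
v6: (3.5,4) → rotate → (-3.92270,3.58643) → ×s → (-3.86386,3.53263) → (-3.86,3.53)
v7: (1,4) → rotate → (-3.97723,1.08702) → ×s → (-3.91757,1.07072) → (-3.92,1.07)
v8: (-3.5,-1) → rotate → (0.92341,-3.52098) → ×s → (0.90956,-3.46817) → (0.91,-3.47)

Cross-section at z=0.75: (3.35,-4.51) (4.40,-1.57) (4.41,-1.08) (2.03,2.91) (0.57,3.44) (-3.86,3.53) (-3.92,1.07) (0.91,-3.47)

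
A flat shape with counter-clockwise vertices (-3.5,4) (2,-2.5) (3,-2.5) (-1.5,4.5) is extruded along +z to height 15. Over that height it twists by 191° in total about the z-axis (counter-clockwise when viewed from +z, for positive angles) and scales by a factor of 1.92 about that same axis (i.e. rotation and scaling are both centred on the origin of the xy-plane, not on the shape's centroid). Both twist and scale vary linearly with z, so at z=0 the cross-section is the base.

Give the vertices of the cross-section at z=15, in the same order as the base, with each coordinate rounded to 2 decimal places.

Cross-section at z=15: (8.06,-6.26) (-4.69,3.98) (-6.57,3.61) (4.48,-7.93)

t = z/height = 15/15 = 1
s = 1 + (scale-1)·z/height = 1 + (1.92-1)·15/15 = 1.920000
θ = twist·z/height = 191°·15/15 = 191.0000° = 3.333579 rad
cos θ = -0.981627, sin θ = -0.190809 (intermediates below are computed at full precision and shown rounded to 5 d.p.)
v1: (-3.5,4) → rotate → (4.19893,-3.25868) → ×s → (8.06195,-6.25666) → (8.06,-6.26)
v2: (2,-2.5) → rotate → (-2.44028,2.07245) → ×s → (-4.68533,3.97910) → (-4.69,3.98)
v3: (3,-2.5) → rotate → (-3.42190,1.88164) → ×s → (-6.57006,3.61275) → (-6.57,3.61)
v4: (-1.5,4.5) → rotate → (2.33108,-4.13111) → ×s → (4.47568,-7.93173) → (4.48,-7.93)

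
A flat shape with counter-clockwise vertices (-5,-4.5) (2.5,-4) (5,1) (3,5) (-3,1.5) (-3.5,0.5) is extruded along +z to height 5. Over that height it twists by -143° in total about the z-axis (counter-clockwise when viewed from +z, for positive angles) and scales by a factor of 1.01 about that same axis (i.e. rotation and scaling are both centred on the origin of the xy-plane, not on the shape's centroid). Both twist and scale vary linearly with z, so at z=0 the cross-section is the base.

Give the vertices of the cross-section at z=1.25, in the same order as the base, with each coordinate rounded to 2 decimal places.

Cross-section at z=1.25: (-6.70,-0.73) (-0.31,-4.72) (4.65,-2.11) (5.37,2.31) (-1.56,2.98) (-2.55,2.46)

t = z/height = 1.25/5 = 0.25
s = 1 + (scale-1)·z/height = 1 + (1.01-1)·1.25/5 = 1.002500
θ = twist·z/height = -143°·1.25/5 = -35.7500° = -0.623955 rad
cos θ = 0.811574, sin θ = -0.584250 (intermediates below are computed at full precision and shown rounded to 5 d.p.)
v1: (-5,-4.5) → rotate → (-6.68699,-0.73083) → ×s → (-6.70371,-0.73266) → (-6.70,-0.73)
v2: (2.5,-4) → rotate → (-0.30806,-4.70692) → ×s → (-0.30883,-4.71869) → (-0.31,-4.72)
v3: (5,1) → rotate → (4.64212,-2.10967) → ×s → (4.65372,-2.11495) → (4.65,-2.11)
v4: (3,5) → rotate → (5.35597,2.30512) → ×s → (5.36936,2.31088) → (5.37,2.31)
v5: (-3,1.5) → rotate → (-1.55835,2.97011) → ×s → (-1.56224,2.97754) → (-1.56,2.98)
v6: (-3.5,0.5) → rotate → (-2.54838,2.45066) → ×s → (-2.55476,2.45679) → (-2.55,2.46)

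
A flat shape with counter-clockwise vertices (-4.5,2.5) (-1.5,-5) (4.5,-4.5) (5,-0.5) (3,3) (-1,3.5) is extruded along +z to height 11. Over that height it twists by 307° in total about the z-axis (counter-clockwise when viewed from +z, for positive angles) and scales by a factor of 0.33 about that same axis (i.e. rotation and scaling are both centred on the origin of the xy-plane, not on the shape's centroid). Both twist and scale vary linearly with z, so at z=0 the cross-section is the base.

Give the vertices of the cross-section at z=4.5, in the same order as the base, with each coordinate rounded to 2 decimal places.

Cross-section at z=4.5: (0.43,-3.71) (3.59,1.23) (0.76,4.56) (-1.82,3.16) (-3.04,0.50) (-1.64,-2.07)

t = z/height = 4.5/11 = 0.409091
s = 1 + (scale-1)·z/height = 1 + (0.33-1)·4.5/11 = 0.725909
θ = twist·z/height = 307°·4.5/11 = 125.5909° = 2.191975 rad
cos θ = -0.581994, sin θ = 0.813193 (intermediates below are computed at full precision and shown rounded to 5 d.p.)
v1: (-4.5,2.5) → rotate → (0.58599,-5.11435) → ×s → (0.42538,-3.71256) → (0.43,-3.71)
v2: (-1.5,-5) → rotate → (4.93896,1.69018) → ×s → (3.58523,1.22692) → (3.59,1.23)
v3: (4.5,-4.5) → rotate → (1.04040,6.27834) → ×s → (0.75523,4.55751) → (0.76,4.56)
v4: (5,-0.5) → rotate → (-2.50337,4.35696) → ×s → (-1.81722,3.16276) → (-1.82,3.16)
v5: (3,3) → rotate → (-4.18556,0.69360) → ×s → (-3.03834,0.50349) → (-3.04,0.50)
v6: (-1,3.5) → rotate → (-2.26418,-2.85017) → ×s → (-1.64359,-2.06897) → (-1.64,-2.07)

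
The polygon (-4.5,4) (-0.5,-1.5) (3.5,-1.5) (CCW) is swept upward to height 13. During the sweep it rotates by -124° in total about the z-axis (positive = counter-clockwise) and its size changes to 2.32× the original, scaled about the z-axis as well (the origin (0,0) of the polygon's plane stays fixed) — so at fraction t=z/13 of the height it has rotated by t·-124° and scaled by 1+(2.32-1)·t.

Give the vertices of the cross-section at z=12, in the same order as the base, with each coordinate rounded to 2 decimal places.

t = z/height = 12/13 = 0.923077
s = 1 + (scale-1)·z/height = 1 + (2.32-1)·12/13 = 2.218462
θ = twist·z/height = -124°·12/13 = -114.4615° = -1.997731 rad
cos θ = -0.414082, sin θ = -0.910239 (intermediates below are computed at full precision and shown rounded to 5 d.p.)
v1: (-4.5,4) → rotate → (5.50433,2.43975) → ×s → (12.21114,5.41249) → (12.21,5.41)
v2: (-0.5,-1.5) → rotate → (-1.15832,1.07624) → ×s → (-2.56968,2.38760) → (-2.57,2.39)
v3: (3.5,-1.5) → rotate → (-2.81465,-2.56471) → ×s → (-6.24419,-5.68972) → (-6.24,-5.69)

Cross-section at z=12: (12.21,5.41) (-2.57,2.39) (-6.24,-5.69)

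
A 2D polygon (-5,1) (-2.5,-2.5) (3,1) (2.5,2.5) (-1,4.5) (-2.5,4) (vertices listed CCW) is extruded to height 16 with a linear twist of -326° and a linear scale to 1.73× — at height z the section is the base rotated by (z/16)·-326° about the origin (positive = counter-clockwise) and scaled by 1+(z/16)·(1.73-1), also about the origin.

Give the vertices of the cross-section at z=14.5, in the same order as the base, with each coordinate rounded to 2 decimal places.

Cross-section at z=14.5: (-5.07,-6.79) (1.97,-5.54) (0.64,5.22) (-1.97,5.54) (-7.47,1.71) (-7.79,-0.90)

t = z/height = 14.5/16 = 0.90625
s = 1 + (scale-1)·z/height = 1 + (1.73-1)·14.5/16 = 1.661563
θ = twist·z/height = -326°·14.5/16 = -295.4375° = -5.156357 rad
cos θ = 0.429526, sin θ = 0.903054 (intermediates below are computed at full precision and shown rounded to 5 d.p.)
v1: (-5,1) → rotate → (-3.05069,-4.08575) → ×s → (-5.06891,-6.78872) → (-5.07,-6.79)
v2: (-2.5,-2.5) → rotate → (1.18382,-3.33145) → ×s → (1.96699,-5.53542) → (1.97,-5.54)
v3: (3,1) → rotate → (0.38552,3.13869) → ×s → (0.64057,5.21513) → (0.64,5.22)
v4: (2.5,2.5) → rotate → (-1.18382,3.33145) → ×s → (-1.96699,5.53542) → (-1.97,5.54)
v5: (-1,4.5) → rotate → (-4.49327,1.02981) → ×s → (-7.46585,1.71110) → (-7.47,1.71)
v6: (-2.5,4) → rotate → (-4.68603,-0.53953) → ×s → (-7.78614,-0.89646) → (-7.79,-0.90)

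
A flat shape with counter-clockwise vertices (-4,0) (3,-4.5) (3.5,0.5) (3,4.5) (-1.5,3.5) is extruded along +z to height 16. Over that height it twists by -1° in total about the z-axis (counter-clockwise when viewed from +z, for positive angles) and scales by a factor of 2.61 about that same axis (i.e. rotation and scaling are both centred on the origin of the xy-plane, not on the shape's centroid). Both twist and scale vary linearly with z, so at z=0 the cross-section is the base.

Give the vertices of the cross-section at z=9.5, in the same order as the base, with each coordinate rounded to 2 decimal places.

Cross-section at z=9.5: (-7.82,0.08) (5.78,-8.86) (6.86,0.91) (5.96,8.74) (-2.86,6.88)

t = z/height = 9.5/16 = 0.59375
s = 1 + (scale-1)·z/height = 1 + (2.61-1)·9.5/16 = 1.955938
θ = twist·z/height = -1°·9.5/16 = -0.5938° = -0.010363 rad
cos θ = 0.999946, sin θ = -0.010363 (intermediates below are computed at full precision and shown rounded to 5 d.p.)
v1: (-4,0) → rotate → (-3.99979,0.04145) → ×s → (-7.82333,0.08108) → (-7.82,0.08)
v2: (3,-4.5) → rotate → (2.95321,-4.53085) → ×s → (5.77629,-8.86205) → (5.78,-8.86)
v3: (3.5,0.5) → rotate → (3.50499,0.46370) → ×s → (6.85555,0.90698) → (6.86,0.91)
v4: (3,4.5) → rotate → (3.04647,4.46867) → ×s → (5.95871,8.74044) → (5.96,8.74)
v5: (-1.5,3.5) → rotate → (-1.46365,3.51536) → ×s → (-2.86281,6.87582) → (-2.86,6.88)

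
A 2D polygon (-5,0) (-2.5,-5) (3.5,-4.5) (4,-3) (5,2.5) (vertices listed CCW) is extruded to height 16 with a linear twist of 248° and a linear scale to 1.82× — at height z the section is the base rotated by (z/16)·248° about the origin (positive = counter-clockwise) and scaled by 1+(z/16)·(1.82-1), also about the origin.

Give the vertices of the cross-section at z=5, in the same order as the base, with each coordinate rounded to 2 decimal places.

Cross-section at z=5: (-1.36,-6.13) (5.45,-4.43) (6.47,3.07) (4.77,4.09) (-1.71,6.81)

t = z/height = 5/16 = 0.3125
s = 1 + (scale-1)·z/height = 1 + (1.82-1)·5/16 = 1.256250
θ = twist·z/height = 248°·5/16 = 77.5000° = 1.352630 rad
cos θ = 0.216440, sin θ = 0.976296 (intermediates below are computed at full precision and shown rounded to 5 d.p.)
v1: (-5,0) → rotate → (-1.08220,-4.88148) → ×s → (-1.35951,-6.13236) → (-1.36,-6.13)
v2: (-2.5,-5) → rotate → (4.34038,-3.52294) → ×s → (5.45260,-4.42569) → (5.45,-4.43)
v3: (3.5,-4.5) → rotate → (5.15087,2.44306) → ×s → (6.47078,3.06909) → (6.47,3.07)
v4: (4,-3) → rotate → (3.79465,3.25587) → ×s → (4.76702,4.09018) → (4.77,4.09)
v5: (5,2.5) → rotate → (-1.35854,5.42258) → ×s → (-1.70667,6.81211) → (-1.71,6.81)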